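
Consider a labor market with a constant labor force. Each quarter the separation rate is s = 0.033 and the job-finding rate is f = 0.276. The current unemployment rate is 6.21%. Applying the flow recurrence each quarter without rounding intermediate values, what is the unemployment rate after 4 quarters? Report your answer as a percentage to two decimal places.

With a fixed labor force, u_{t+1} = u_t + s·(1−u_t) − f·u_t = u_t·(1−s−f) + s.
Here 1−s−f = 0.691 and s = 0.033.
u_1 = 0.062100 × 0.691 + 0.033 = 0.075911.
u_2 = 0.075911 × 0.691 + 0.033 = 0.085455.
u_3 = 0.085455 × 0.691 + 0.033 = 0.092049.
u_4 = 0.092049 × 0.691 + 0.033 = 0.096606.

Unemployment rate after four quarters ≈ 9.66%.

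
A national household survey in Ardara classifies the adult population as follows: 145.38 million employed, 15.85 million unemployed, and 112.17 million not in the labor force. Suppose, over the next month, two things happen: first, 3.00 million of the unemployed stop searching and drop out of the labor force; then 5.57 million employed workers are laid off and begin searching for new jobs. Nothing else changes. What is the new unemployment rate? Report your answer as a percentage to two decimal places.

New unemployment rate ≈ 11.64%.

Initially, labor force = 145.38 + 15.85 = 161.23 million, so u = 15.85/161.23 = 9.83%.
After the first change, unemployed and labor force both fall by 3.00 → E = 145.38, U = 12.85, labor force = 158.23 million.
After the second change, employed falls and unemployed rises by 5.57; labor force unchanged → E = 139.81, U = 18.42, labor force = 158.23 million.
New unemployment rate = 18.42 / 158.23 = 11.64%.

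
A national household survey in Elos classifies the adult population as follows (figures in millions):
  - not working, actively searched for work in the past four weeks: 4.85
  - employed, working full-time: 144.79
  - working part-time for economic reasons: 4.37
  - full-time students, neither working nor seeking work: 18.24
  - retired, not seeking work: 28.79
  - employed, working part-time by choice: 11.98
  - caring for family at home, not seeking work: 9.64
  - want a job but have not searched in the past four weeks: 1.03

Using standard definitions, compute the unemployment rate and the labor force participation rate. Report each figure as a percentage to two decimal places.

Unemployment rate ≈ 2.92%; labor force participation rate ≈ 74.21%.

Employed = 144.79 + 4.37 + 11.98 = 161.14 million (anyone who worked, including part-time for economic reasons, counts as employed).
Unemployed = 4.85 million.
Labor force = 161.14 + 4.85 = 165.99 million.
Not in labor force = 18.24 + 28.79 + 9.64 + 1.03 = 57.70 million (those not working and not actively searching are outside the labor force — including those who want a job but have given up searching).
Civilian working-age population = 165.99 + 57.70 = 223.69 million.
Unemployment rate = 4.85 / 165.99 = 2.92%.
Labor force participation rate = 165.99 / 223.69 = 74.21%.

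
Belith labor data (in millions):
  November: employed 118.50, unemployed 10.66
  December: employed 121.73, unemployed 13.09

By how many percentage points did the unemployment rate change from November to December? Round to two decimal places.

November: labor force = 118.50 + 10.66 = 129.16; u = 10.66/129.16 = 8.25%.
December: labor force = 121.73 + 13.09 = 134.82; u = 13.09/134.82 = 9.71%.
Change = 9.71% − 8.25% = +1.46 pp.

The unemployment rate changed by +1.46 percentage points.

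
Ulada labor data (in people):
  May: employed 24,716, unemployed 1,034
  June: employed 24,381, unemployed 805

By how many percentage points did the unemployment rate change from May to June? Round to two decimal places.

The unemployment rate changed by −0.82 percentage points.

May: labor force = 24,716 + 1,034 = 25,750; u = 1,034/25,750 = 4.02%.
June: labor force = 24,381 + 805 = 25,186; u = 805/25,186 = 3.20%.
Change = 3.20% − 4.02% = −0.82 pp.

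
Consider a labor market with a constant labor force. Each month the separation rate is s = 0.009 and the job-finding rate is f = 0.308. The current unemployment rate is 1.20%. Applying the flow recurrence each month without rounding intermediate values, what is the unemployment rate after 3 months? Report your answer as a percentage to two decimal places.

With a fixed labor force, u_{t+1} = u_t + s·(1−u_t) − f·u_t = u_t·(1−s−f) + s.
Here 1−s−f = 0.683 and s = 0.009.
u_1 = 0.012000 × 0.683 + 0.009 = 0.017196.
u_2 = 0.017196 × 0.683 + 0.009 = 0.020745.
u_3 = 0.020745 × 0.683 + 0.009 = 0.023169.

Unemployment rate after three months ≈ 2.32%.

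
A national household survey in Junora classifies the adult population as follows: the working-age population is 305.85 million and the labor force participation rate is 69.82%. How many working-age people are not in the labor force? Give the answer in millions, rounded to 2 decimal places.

About 92.31 million are not in the labor force.

Share not in the labor force = 1 − 0.6982 = 0.3018.
Not in labor force = 0.3018 × 305.85 ≈ 92.31 million.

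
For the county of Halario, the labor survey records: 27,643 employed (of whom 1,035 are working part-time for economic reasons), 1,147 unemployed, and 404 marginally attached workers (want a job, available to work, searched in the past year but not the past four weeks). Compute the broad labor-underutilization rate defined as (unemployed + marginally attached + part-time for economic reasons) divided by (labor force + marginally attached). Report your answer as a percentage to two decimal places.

Broad underutilization rate ≈ 8.86%.

Labor force = 27,643 + 1,147 = 28,790.
Numerator = 1,147 + 404 + 1,035 = 2,586.
Denominator = 28,790 + 404 = 29,194.
Broad rate = 2,586 / 29,194 = 8.86%.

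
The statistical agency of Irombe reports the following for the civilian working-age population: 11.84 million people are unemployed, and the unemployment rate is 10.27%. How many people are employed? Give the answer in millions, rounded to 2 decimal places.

Labor force = U / u = 11.84 / 0.1027 ≈ 115.29 million.
Employed = labor force − unemployed = 115.29 − 11.84 = 103.45 million.

About 103.45 million are employed.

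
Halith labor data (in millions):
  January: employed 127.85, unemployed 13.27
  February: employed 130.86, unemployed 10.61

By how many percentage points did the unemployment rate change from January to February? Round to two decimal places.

The unemployment rate changed by −1.90 percentage points.

January: labor force = 127.85 + 13.27 = 141.12; u = 13.27/141.12 = 9.40%.
February: labor force = 130.86 + 10.61 = 141.47; u = 10.61/141.47 = 7.50%.
Change = 7.50% − 9.40% = −1.90 pp.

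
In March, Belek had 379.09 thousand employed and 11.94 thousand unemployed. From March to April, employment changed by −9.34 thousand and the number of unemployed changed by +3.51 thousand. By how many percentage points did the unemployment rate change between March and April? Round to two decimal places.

The unemployment rate changed by +0.96 percentage points.

March: labor force = 379.09 + 11.94 = 391.03; u = 11.94/391.03 = 3.05%.
April: labor force = 369.75 + 15.45 = 385.20; u = 15.45/385.20 = 4.01%.
Change = 4.01% − 3.05% = +0.96 pp.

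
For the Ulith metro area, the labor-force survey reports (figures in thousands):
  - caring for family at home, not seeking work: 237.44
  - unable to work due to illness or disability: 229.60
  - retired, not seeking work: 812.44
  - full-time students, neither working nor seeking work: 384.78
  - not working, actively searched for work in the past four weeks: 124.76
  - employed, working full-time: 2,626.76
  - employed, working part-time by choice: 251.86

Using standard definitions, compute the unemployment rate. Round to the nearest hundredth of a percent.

Unemployment rate ≈ 4.15%.

Employed = 2,626.76 + 251.86 = 2,878.62 thousand.
Unemployed = 124.76 thousand.
Labor force = 2,878.62 + 124.76 = 3,003.38 thousand.
Unemployment rate = 124.76 / 3,003.38 = 4.15%.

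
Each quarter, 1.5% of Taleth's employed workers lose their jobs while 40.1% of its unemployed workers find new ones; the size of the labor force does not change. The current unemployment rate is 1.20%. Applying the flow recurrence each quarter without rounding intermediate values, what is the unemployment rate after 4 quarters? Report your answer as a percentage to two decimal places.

Unemployment rate after four quarters ≈ 3.33%.

With a fixed labor force, u_{t+1} = u_t + s·(1−u_t) − f·u_t = u_t·(1−s−f) + s.
Here 1−s−f = 0.584 and s = 0.015.
u_1 = 0.012000 × 0.584 + 0.015 = 0.022008.
u_2 = 0.022008 × 0.584 + 0.015 = 0.027853.
u_3 = 0.027853 × 0.584 + 0.015 = 0.031266.
u_4 = 0.031266 × 0.584 + 0.015 = 0.033259.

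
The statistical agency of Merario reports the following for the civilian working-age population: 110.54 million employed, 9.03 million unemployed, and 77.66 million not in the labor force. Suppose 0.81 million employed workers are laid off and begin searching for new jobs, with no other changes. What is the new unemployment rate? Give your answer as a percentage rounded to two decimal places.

New unemployment rate ≈ 8.23%.

Initially, labor force = 110.54 + 9.03 = 119.57 million, so u = 9.03/119.57 = 7.55%.
After the change, employed falls and unemployed rises by 0.81; labor force unchanged → E = 109.73, U = 9.84, labor force = 119.57 million.
New unemployment rate = 9.84 / 119.57 = 8.23%.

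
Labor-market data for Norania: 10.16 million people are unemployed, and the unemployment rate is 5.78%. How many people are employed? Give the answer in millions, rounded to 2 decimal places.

Labor force = U / u = 10.16 / 0.0578 ≈ 175.78 million.
Employed = labor force − unemployed = 175.78 − 10.16 = 165.62 million.

About 165.62 million are employed.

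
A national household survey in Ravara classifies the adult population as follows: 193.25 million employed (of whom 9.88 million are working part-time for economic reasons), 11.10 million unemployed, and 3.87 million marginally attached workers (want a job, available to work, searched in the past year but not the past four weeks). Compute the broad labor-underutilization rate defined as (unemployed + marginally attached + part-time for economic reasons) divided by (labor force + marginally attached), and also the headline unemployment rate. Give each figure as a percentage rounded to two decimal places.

Labor force = 193.25 + 11.10 = 204.35 million.
Numerator = 11.10 + 3.87 + 9.88 = 24.85 million.
Denominator = 204.35 + 3.87 = 208.22 million.
Broad rate = 24.85 / 208.22 = 11.93%.
Headline unemployment rate = 11.10 / 204.35 = 5.43%.

Broad underutilization rate ≈ 11.93%; headline unemployment rate ≈ 5.43%.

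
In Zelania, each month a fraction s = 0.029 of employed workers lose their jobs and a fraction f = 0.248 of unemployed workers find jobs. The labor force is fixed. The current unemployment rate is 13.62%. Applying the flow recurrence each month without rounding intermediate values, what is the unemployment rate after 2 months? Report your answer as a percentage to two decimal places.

With a fixed labor force, u_{t+1} = u_t + s·(1−u_t) − f·u_t = u_t·(1−s−f) + s.
Here 1−s−f = 0.723 and s = 0.029.
u_1 = 0.136200 × 0.723 + 0.029 = 0.127473.
u_2 = 0.127473 × 0.723 + 0.029 = 0.121163.

Unemployment rate after two months ≈ 12.12%.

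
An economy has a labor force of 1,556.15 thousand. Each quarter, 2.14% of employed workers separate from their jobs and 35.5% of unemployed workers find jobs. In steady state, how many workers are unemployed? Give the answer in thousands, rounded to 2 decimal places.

Steady-state unemployment rate u* = s/(s+f) = 2.14/(2.14+35.5) = 0.056854.
Unemployed = u* × labor force = 0.056854 × 1,556.15 ≈ 88.47 thousand.

About 88.47 thousand are unemployed in steady state.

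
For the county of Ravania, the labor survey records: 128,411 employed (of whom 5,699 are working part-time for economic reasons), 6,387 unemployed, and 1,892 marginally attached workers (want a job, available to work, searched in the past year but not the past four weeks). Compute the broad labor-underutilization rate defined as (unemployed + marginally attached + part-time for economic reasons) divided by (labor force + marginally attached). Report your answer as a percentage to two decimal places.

Labor force = 128,411 + 6,387 = 134,798.
Numerator = 6,387 + 1,892 + 5,699 = 13,978.
Denominator = 134,798 + 1,892 = 136,690.
Broad rate = 13,978 / 136,690 = 10.23%.

Broad underutilization rate ≈ 10.23%.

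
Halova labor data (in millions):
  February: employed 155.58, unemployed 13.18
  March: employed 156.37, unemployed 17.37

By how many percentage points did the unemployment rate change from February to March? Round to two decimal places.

February: labor force = 155.58 + 13.18 = 168.76; u = 13.18/168.76 = 7.81%.
March: labor force = 156.37 + 17.37 = 173.74; u = 17.37/173.74 = 10.00%.
Change = 10.00% − 7.81% = +2.19 pp.

The unemployment rate changed by +2.19 percentage points.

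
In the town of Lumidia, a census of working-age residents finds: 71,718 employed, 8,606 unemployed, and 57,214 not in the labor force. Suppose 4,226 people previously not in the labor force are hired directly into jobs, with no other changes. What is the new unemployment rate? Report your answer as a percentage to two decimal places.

New unemployment rate ≈ 10.18%.

Initially, labor force = 71,718 + 8,606 = 80,324, so u = 8,606/80,324 = 10.71%.
After the change, employed and labor force both rise by 4,226; unemployed unchanged → E = 75,944, U = 8,606, labor force = 84,550.
New unemployment rate = 8,606 / 84,550 = 10.18%.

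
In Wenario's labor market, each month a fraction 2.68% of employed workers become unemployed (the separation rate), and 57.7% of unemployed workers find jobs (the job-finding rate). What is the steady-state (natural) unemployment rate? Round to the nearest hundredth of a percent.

At steady state the flows balance: s·E = f·U, so U/(E+U) = s/(s+f).
u* = 2.68 / (2.68 + 57.7) = 2.68 / 60.38 = 4.44%.

Steady-state unemployment rate ≈ 4.44%.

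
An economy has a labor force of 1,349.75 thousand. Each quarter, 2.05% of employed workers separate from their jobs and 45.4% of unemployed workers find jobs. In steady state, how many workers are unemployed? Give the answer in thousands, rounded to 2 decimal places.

About 58.31 thousand are unemployed in steady state.

Steady-state unemployment rate u* = s/(s+f) = 2.05/(2.05+45.4) = 0.043203.
Unemployed = u* × labor force = 0.043203 × 1,349.75 ≈ 58.31 thousand.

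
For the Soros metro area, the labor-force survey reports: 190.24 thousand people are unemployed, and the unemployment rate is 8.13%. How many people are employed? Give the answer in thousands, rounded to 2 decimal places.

About 2,149.74 thousand are employed.

Labor force = U / u = 190.24 / 0.0813 ≈ 2,339.98 thousand.
Employed = labor force − unemployed = 2,339.98 − 190.24 = 2,149.74 thousand.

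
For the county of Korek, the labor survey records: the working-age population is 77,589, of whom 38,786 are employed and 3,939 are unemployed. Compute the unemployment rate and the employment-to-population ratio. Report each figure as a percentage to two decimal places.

Labor force = employed + unemployed = 38,786 + 3,939 = 42,725.
Unemployment rate = 3,939 / 42,725 = 9.22%.
Employment-population ratio = 38,786 / 77,589 = 49.99%.

Unemployment rate ≈ 9.22%; employment-population ratio ≈ 49.99%.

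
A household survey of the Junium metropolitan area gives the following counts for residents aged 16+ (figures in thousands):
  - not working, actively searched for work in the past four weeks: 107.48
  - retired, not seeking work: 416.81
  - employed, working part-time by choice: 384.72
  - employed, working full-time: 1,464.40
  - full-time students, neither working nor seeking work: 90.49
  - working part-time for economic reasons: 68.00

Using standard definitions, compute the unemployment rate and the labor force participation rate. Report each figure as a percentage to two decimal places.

Unemployment rate ≈ 5.31%; labor force participation rate ≈ 79.96%.

Employed = 384.72 + 1,464.40 + 68.00 = 1,917.12 thousand (anyone who worked, including part-time for economic reasons, counts as employed).
Unemployed = 107.48 thousand.
Labor force = 1,917.12 + 107.48 = 2,024.60 thousand.
Not in labor force = 416.81 + 90.49 = 507.30 thousand (those not working and not actively searching are outside the labor force).
Civilian working-age population = 2,024.60 + 507.30 = 2,531.90 thousand.
Unemployment rate = 107.48 / 2,024.60 = 5.31%.
Labor force participation rate = 2,024.60 / 2,531.90 = 79.96%.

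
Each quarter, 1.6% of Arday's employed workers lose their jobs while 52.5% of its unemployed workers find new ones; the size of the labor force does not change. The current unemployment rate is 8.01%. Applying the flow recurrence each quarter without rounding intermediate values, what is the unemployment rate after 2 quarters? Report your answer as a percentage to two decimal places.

Unemployment rate after two quarters ≈ 4.02%.

With a fixed labor force, u_{t+1} = u_t + s·(1−u_t) − f·u_t = u_t·(1−s−f) + s.
Here 1−s−f = 0.459 and s = 0.016.
u_1 = 0.080100 × 0.459 + 0.016 = 0.052766.
u_2 = 0.052766 × 0.459 + 0.016 = 0.040220.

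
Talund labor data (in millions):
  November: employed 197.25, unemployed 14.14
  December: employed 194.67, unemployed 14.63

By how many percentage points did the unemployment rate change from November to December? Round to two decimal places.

The unemployment rate changed by +0.30 percentage points.

November: labor force = 197.25 + 14.14 = 211.39; u = 14.14/211.39 = 6.69%.
December: labor force = 194.67 + 14.63 = 209.30; u = 14.63/209.30 = 6.99%.
Change = 6.99% − 6.69% = +0.30 pp.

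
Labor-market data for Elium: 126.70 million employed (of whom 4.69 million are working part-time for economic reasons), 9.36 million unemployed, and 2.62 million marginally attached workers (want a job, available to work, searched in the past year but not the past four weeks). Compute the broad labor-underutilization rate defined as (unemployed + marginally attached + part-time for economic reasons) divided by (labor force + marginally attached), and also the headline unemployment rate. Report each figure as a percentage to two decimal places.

Labor force = 126.70 + 9.36 = 136.06 million.
Numerator = 9.36 + 2.62 + 4.69 = 16.67 million.
Denominator = 136.06 + 2.62 = 138.68 million.
Broad rate = 16.67 / 138.68 = 12.02%.
Headline unemployment rate = 9.36 / 136.06 = 6.88%.

Broad underutilization rate ≈ 12.02%; headline unemployment rate ≈ 6.88%.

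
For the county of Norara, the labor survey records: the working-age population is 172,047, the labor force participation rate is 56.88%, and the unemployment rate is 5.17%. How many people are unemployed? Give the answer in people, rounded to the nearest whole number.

About 5,059 are unemployed.

Labor force = 0.5688 × 172,047 = 97,860.
Unemployed = 0.0517 × 97,860 ≈ 5,059.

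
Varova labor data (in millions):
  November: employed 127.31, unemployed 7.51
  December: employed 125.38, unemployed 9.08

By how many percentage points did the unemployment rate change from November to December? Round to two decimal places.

The unemployment rate changed by +1.18 percentage points.

November: labor force = 127.31 + 7.51 = 134.82; u = 7.51/134.82 = 5.57%.
December: labor force = 125.38 + 9.08 = 134.46; u = 9.08/134.46 = 6.75%.
Change = 6.75% − 5.57% = +1.18 pp.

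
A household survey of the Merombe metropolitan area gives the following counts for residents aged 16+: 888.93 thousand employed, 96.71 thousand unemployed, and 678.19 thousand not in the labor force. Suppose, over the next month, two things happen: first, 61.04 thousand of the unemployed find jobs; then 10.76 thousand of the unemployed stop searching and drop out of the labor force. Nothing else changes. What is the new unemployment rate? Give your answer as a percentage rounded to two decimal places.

Initially, labor force = 888.93 + 96.71 = 985.64 thousand, so u = 96.71/985.64 = 9.81%.
After the first change, unemployed falls and employed rises by 61.04; labor force unchanged → E = 949.97, U = 35.67, labor force = 985.64 thousand.
After the second change, unemployed and labor force both fall by 10.76 → E = 949.97, U = 24.91, labor force = 974.88 thousand.
New unemployment rate = 24.91 / 974.88 = 2.56%.

New unemployment rate ≈ 2.56%.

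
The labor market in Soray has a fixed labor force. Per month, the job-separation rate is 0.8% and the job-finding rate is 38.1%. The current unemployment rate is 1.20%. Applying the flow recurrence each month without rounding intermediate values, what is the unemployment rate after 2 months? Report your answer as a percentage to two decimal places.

With a fixed labor force, u_{t+1} = u_t + s·(1−u_t) − f·u_t = u_t·(1−s−f) + s.
Here 1−s−f = 0.611 and s = 0.008.
u_1 = 0.012000 × 0.611 + 0.008 = 0.015332.
u_2 = 0.015332 × 0.611 + 0.008 = 0.017368.

Unemployment rate after two months ≈ 1.74%.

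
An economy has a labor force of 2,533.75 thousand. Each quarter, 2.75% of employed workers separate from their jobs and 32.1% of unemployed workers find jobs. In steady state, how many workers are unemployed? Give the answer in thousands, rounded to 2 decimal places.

About 199.94 thousand are unemployed in steady state.

Steady-state unemployment rate u* = s/(s+f) = 2.75/(2.75+32.1) = 0.078910.
Unemployed = u* × labor force = 0.078910 × 2,533.75 ≈ 199.94 thousand.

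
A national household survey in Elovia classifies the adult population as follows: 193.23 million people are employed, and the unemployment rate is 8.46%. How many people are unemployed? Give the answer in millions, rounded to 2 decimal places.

Let U be the number unemployed. The labor force is E + U, and U/(E+U) = 0.0846.
So U = 0.0846 × 193.23 / (1 − 0.0846) = 16.3473 / 0.9154 ≈ 17.86 million.

About 17.86 million are unemployed.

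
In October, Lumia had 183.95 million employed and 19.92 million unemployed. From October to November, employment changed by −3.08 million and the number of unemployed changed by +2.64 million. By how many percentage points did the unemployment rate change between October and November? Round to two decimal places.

The unemployment rate changed by +1.32 percentage points.

October: labor force = 183.95 + 19.92 = 203.87; u = 19.92/203.87 = 9.77%.
November: labor force = 180.87 + 22.56 = 203.43; u = 22.56/203.43 = 11.09%.
Change = 11.09% − 9.77% = +1.32 pp.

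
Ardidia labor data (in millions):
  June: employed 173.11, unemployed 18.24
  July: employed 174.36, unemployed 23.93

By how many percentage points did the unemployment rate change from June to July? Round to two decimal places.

June: labor force = 173.11 + 18.24 = 191.35; u = 18.24/191.35 = 9.53%.
July: labor force = 174.36 + 23.93 = 198.29; u = 23.93/198.29 = 12.07%.
Change = 12.07% − 9.53% = +2.54 pp.

The unemployment rate changed by +2.54 percentage points.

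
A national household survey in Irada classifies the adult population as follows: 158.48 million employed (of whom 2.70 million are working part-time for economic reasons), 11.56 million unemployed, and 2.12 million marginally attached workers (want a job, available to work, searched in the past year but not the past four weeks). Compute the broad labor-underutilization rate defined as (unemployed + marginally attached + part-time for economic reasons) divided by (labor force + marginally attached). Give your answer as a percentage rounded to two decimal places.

Broad underutilization rate ≈ 9.51%.

Labor force = 158.48 + 11.56 = 170.04 million.
Numerator = 11.56 + 2.12 + 2.70 = 16.38 million.
Denominator = 170.04 + 2.12 = 172.16 million.
Broad rate = 16.38 / 172.16 = 9.51%.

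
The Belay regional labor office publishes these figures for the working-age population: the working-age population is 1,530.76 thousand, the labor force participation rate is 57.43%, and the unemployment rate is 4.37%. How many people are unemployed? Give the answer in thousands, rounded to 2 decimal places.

Labor force = 0.5743 × 1,530.76 = 879.12 thousand.
Unemployed = 0.0437 × 879.12 ≈ 38.42 thousand.

About 38.42 thousand are unemployed.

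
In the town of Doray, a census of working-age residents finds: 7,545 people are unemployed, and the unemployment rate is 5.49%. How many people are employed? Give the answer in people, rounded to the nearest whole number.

About 129,887 are employed.

Labor force = U / u = 7,545 / 0.0549 ≈ 137,432.
Employed = labor force − unemployed = 137,432 − 7,545 = 129,887.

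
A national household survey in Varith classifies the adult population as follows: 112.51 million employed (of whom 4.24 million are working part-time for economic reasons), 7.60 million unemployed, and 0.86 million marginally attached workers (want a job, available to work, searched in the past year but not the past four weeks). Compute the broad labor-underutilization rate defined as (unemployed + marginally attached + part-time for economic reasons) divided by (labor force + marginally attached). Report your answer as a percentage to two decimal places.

Labor force = 112.51 + 7.60 = 120.11 million.
Numerator = 7.60 + 0.86 + 4.24 = 12.70 million.
Denominator = 120.11 + 0.86 = 120.97 million.
Broad rate = 12.70 / 120.97 = 10.50%.

Broad underutilization rate ≈ 10.50%.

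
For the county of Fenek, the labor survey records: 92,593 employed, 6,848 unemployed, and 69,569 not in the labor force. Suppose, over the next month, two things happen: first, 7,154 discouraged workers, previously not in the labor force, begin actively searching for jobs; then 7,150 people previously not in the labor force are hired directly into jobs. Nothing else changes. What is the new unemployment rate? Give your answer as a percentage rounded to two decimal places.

New unemployment rate ≈ 12.31%.

Initially, labor force = 92,593 + 6,848 = 99,441, so u = 6,848/99,441 = 6.89%.
After the first change, unemployed and labor force both rise by 7,154 → E = 92,593, U = 14,002, labor force = 106,595.
After the second change, employed and labor force both rise by 7,150; unemployed unchanged → E = 99,743, U = 14,002, labor force = 113,745.
New unemployment rate = 14,002 / 113,745 = 12.31%.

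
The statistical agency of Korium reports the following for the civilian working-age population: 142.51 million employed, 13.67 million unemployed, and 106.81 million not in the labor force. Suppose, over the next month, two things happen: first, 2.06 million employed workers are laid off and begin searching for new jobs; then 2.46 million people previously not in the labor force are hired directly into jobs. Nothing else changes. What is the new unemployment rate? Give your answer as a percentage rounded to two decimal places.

Initially, labor force = 142.51 + 13.67 = 156.18 million, so u = 13.67/156.18 = 8.75%.
After the first change, employed falls and unemployed rises by 2.06; labor force unchanged → E = 140.45, U = 15.73, labor force = 156.18 million.
After the second change, employed and labor force both rise by 2.46; unemployed unchanged → E = 142.91, U = 15.73, labor force = 158.64 million.
New unemployment rate = 15.73 / 158.64 = 9.92%.

New unemployment rate ≈ 9.92%.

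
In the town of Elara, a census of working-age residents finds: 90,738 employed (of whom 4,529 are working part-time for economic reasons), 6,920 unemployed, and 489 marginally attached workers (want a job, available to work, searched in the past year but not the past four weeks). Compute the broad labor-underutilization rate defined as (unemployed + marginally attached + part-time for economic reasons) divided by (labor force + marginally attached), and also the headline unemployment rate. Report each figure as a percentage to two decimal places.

Labor force = 90,738 + 6,920 = 97,658.
Numerator = 6,920 + 489 + 4,529 = 11,938.
Denominator = 97,658 + 489 = 98,147.
Broad rate = 11,938 / 98,147 = 12.16%.
Headline unemployment rate = 6,920 / 97,658 = 7.09%.

Broad underutilization rate ≈ 12.16%; headline unemployment rate ≈ 7.09%.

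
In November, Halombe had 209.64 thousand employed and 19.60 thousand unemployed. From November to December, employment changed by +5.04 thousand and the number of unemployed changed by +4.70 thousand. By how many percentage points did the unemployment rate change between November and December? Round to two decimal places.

The unemployment rate changed by +1.62 percentage points.

November: labor force = 209.64 + 19.60 = 229.24; u = 19.60/229.24 = 8.55%.
December: labor force = 214.68 + 24.30 = 238.98; u = 24.30/238.98 = 10.17%.
Change = 10.17% − 8.55% = +1.62 pp.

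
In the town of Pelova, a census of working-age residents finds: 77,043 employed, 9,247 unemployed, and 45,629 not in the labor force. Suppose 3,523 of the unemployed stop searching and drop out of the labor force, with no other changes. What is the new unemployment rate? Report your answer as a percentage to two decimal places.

New unemployment rate ≈ 6.92%.

Initially, labor force = 77,043 + 9,247 = 86,290, so u = 9,247/86,290 = 10.72%.
After the change, unemployed and labor force both fall by 3,523 → E = 77,043, U = 5,724, labor force = 82,767.
New unemployment rate = 5,724 / 82,767 = 6.92%.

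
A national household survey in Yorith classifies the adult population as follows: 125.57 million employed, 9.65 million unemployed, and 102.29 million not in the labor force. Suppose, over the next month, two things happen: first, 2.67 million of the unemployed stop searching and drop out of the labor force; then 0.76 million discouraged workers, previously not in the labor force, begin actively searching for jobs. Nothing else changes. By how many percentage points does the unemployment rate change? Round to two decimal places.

Initially, labor force = 125.57 + 9.65 = 135.22 million, so u = 9.65/135.22 = 7.14%.
After the first change, unemployed and labor force both fall by 2.67 → E = 125.57, U = 6.98, labor force = 132.55 million.
After the second change, unemployed and labor force both rise by 0.76 → E = 125.57, U = 7.74, labor force = 133.31 million.
New unemployment rate = 7.74 / 133.31 = 5.81%.
Change = 5.81% − 7.14% = −1.33 percentage points.

The unemployment rate changes by −1.33 percentage points.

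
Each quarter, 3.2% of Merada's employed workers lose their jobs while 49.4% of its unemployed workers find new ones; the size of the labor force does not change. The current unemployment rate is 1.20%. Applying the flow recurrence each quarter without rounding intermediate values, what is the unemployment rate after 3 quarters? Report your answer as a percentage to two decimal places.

With a fixed labor force, u_{t+1} = u_t + s·(1−u_t) − f·u_t = u_t·(1−s−f) + s.
Here 1−s−f = 0.474 and s = 0.032.
u_1 = 0.012000 × 0.474 + 0.032 = 0.037688.
u_2 = 0.037688 × 0.474 + 0.032 = 0.049864.
u_3 = 0.049864 × 0.474 + 0.032 = 0.055636.

Unemployment rate after three quarters ≈ 5.56%.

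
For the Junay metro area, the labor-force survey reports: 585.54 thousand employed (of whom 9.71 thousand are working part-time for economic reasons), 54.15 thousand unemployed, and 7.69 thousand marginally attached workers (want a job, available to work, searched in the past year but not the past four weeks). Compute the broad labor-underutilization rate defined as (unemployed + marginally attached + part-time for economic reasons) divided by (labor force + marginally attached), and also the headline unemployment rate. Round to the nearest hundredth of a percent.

Broad underutilization rate ≈ 11.05%; headline unemployment rate ≈ 8.47%.

Labor force = 585.54 + 54.15 = 639.69 thousand.
Numerator = 54.15 + 7.69 + 9.71 = 71.55 thousand.
Denominator = 639.69 + 7.69 = 647.38 thousand.
Broad rate = 71.55 / 647.38 = 11.05%.
Headline unemployment rate = 54.15 / 639.69 = 8.47%.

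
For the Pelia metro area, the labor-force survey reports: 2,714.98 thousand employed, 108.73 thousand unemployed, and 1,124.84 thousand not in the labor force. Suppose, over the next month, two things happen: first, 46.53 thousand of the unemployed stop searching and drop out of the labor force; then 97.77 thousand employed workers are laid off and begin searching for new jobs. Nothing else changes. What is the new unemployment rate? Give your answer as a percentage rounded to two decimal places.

Initially, labor force = 2,714.98 + 108.73 = 2,823.71 thousand, so u = 108.73/2,823.71 = 3.85%.
After the first change, unemployed and labor force both fall by 46.53 → E = 2,714.98, U = 62.20, labor force = 2,777.18 thousand.
After the second change, employed falls and unemployed rises by 97.77; labor force unchanged → E = 2,617.21, U = 159.97, labor force = 2,777.18 thousand.
New unemployment rate = 159.97 / 2,777.18 = 5.76%.

New unemployment rate ≈ 5.76%.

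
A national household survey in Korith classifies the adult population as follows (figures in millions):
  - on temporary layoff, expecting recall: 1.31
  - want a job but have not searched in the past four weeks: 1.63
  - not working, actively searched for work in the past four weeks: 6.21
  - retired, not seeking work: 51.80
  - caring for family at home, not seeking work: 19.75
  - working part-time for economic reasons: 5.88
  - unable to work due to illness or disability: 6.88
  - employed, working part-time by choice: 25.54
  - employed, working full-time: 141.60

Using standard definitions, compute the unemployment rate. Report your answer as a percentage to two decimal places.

Employed = 5.88 + 25.54 + 141.60 = 173.02 million (anyone who worked, including part-time for economic reasons, counts as employed).
Unemployed = 1.31 + 6.21 = 7.52 million (jobless and actively searching, or on temporary layoff).
Labor force = 173.02 + 7.52 = 180.54 million.
Unemployment rate = 7.52 / 180.54 = 4.17%.

Unemployment rate ≈ 4.17%.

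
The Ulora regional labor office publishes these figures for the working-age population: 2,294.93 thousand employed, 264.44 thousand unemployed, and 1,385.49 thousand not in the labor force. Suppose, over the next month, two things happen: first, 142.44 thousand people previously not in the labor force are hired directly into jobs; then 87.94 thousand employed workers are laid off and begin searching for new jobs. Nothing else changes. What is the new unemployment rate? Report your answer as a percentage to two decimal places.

New unemployment rate ≈ 13.04%.

Initially, labor force = 2,294.93 + 264.44 = 2,559.37 thousand, so u = 264.44/2,559.37 = 10.33%.
After the first change, employed and labor force both rise by 142.44; unemployed unchanged → E = 2,437.37, U = 264.44, labor force = 2,701.81 thousand.
After the second change, employed falls and unemployed rises by 87.94; labor force unchanged → E = 2,349.43, U = 352.38, labor force = 2,701.81 thousand.
New unemployment rate = 352.38 / 2,701.81 = 13.04%.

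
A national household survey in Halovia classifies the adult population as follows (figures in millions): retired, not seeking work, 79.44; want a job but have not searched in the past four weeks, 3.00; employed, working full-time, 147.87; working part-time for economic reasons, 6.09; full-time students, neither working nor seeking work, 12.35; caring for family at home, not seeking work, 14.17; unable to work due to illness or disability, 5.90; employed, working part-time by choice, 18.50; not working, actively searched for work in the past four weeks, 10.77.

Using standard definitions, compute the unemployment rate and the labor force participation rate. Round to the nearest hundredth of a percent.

Employed = 147.87 + 6.09 + 18.50 = 172.46 million (anyone who worked, including part-time for economic reasons, counts as employed).
Unemployed = 10.77 million.
Labor force = 172.46 + 10.77 = 183.23 million.
Not in labor force = 79.44 + 3.00 + 12.35 + 14.17 + 5.90 = 114.86 million (those not working and not actively searching are outside the labor force — including those who want a job but have given up searching).
Civilian working-age population = 183.23 + 114.86 = 298.09 million.
Unemployment rate = 10.77 / 183.23 = 5.88%.
Labor force participation rate = 183.23 / 298.09 = 61.47%.

Unemployment rate ≈ 5.88%; labor force participation rate ≈ 61.47%.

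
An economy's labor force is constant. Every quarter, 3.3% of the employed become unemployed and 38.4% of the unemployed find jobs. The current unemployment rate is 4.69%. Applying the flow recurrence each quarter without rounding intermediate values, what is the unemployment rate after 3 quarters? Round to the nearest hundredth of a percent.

With a fixed labor force, u_{t+1} = u_t + s·(1−u_t) − f·u_t = u_t·(1−s−f) + s.
Here 1−s−f = 0.583 and s = 0.033.
u_1 = 0.046900 × 0.583 + 0.033 = 0.060343.
u_2 = 0.060343 × 0.583 + 0.033 = 0.068180.
u_3 = 0.068180 × 0.583 + 0.033 = 0.072749.

Unemployment rate after three quarters ≈ 7.27%.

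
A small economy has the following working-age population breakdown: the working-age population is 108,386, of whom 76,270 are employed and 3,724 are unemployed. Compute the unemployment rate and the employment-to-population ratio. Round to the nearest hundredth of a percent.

Labor force = employed + unemployed = 76,270 + 3,724 = 79,994.
Unemployment rate = 3,724 / 79,994 = 4.66%.
Employment-population ratio = 76,270 / 108,386 = 70.37%.

Unemployment rate ≈ 4.66%; employment-population ratio ≈ 70.37%.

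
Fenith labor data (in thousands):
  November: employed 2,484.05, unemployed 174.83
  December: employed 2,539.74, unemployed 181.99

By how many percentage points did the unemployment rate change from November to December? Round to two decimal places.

November: labor force = 2,484.05 + 174.83 = 2,658.88; u = 174.83/2,658.88 = 6.58%.
December: labor force = 2,539.74 + 181.99 = 2,721.73; u = 181.99/2,721.73 = 6.69%.
Change = 6.69% − 6.58% = +0.11 pp.

The unemployment rate changed by +0.11 percentage points.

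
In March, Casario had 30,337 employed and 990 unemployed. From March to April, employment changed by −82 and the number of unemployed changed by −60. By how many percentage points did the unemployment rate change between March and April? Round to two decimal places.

March: labor force = 30,337 + 990 = 31,327; u = 990/31,327 = 3.16%.
April: labor force = 30,255 + 930 = 31,185; u = 930/31,185 = 2.98%.
Change = 2.98% − 3.16% = −0.18 pp.

The unemployment rate changed by −0.18 percentage points.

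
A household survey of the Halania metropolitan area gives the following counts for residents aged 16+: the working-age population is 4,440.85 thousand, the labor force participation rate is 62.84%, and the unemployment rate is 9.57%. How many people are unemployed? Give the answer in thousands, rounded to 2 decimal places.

Labor force = 0.6284 × 4,440.85 = 2,790.63 thousand.
Unemployed = 0.0957 × 2,790.63 ≈ 267.06 thousand.

About 267.06 thousand are unemployed.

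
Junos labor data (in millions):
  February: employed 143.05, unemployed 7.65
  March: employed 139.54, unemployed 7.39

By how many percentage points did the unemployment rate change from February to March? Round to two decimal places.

The unemployment rate changed by −0.05 percentage points.

February: labor force = 143.05 + 7.65 = 150.70; u = 7.65/150.70 = 5.08%.
March: labor force = 139.54 + 7.39 = 146.93; u = 7.39/146.93 = 5.03%.
Change = 5.03% − 5.08% = −0.05 pp.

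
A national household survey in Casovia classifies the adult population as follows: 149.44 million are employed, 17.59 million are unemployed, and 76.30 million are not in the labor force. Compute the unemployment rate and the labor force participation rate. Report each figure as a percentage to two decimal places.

Labor force = employed + unemployed = 149.44 + 17.59 = 167.03 million.
Working-age population = 167.03 + 76.30 = 243.33 million.
Unemployment rate = 17.59 / 167.03 = 10.53%.
Labor force participation rate = 167.03 / 243.33 = 68.64%.

Unemployment rate ≈ 10.53%; labor force participation rate ≈ 68.64%.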